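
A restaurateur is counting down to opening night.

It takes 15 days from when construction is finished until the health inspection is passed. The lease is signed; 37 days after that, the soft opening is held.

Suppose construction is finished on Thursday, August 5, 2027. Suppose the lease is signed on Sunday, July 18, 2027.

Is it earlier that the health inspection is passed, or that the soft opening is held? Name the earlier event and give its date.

Construction is finished: Aug 5, 2027.
The health inspection is passed: Aug 5, 2027 + 15 days = Aug 20, 2027.
The lease is signed: Jul 18, 2027.
The soft opening is held: Jul 18, 2027 + 37 days = Aug 24, 2027.
Comparing: the health inspection is passed on Aug 20, 2027 vs the soft opening is held on Aug 24, 2027. Earlier: the health inspection is passed.

The health inspection is passed — Friday, August 20, 2027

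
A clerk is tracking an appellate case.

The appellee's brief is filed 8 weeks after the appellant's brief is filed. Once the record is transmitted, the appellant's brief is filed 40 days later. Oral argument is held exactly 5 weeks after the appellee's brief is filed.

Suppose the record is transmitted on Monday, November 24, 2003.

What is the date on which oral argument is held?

Saturday, April 3, 2004

The record is transmitted: Nov 24, 2003.
The appellant's brief is filed: Nov 24, 2003 + 40 days = Jan 3, 2004.
The appellee's brief is filed: Jan 3, 2004 + 8 weeks = Feb 28, 2004.
Oral argument is held: Feb 28, 2004 + 5 weeks = Apr 3, 2004.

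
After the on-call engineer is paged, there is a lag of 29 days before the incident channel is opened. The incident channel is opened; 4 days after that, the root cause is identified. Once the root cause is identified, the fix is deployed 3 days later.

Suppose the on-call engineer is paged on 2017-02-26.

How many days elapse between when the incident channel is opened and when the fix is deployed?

Causal path: the incident channel is opened → the root cause is identified → the fix is deployed.
Total delay along the path: 4 + 3 = 7 days.

7 days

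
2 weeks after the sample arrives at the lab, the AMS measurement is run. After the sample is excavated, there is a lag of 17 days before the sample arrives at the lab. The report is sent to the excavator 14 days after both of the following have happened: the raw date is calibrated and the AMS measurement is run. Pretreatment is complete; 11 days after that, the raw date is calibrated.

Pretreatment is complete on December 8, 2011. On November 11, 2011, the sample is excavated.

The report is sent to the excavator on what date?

Pretreatment is complete: Dec 8, 2011.
The raw date is calibrated: Dec 8, 2011 + 11 days = Dec 19, 2011.
The sample is excavated: Nov 11, 2011.
The sample arrives at the lab: Nov 11, 2011 + 17 days = Nov 28, 2011.
The AMS measurement is run: Nov 28, 2011 + 2 weeks = Dec 12, 2011.
Both prerequisites met — the raw date is calibrated (Dec 19, 2011), the AMS measurement is run (Dec 12, 2011); the later is Dec 19, 2011.
The report is sent to the excavator: Dec 19, 2011 + 14 days = Jan 2, 2012.

January 2, 2012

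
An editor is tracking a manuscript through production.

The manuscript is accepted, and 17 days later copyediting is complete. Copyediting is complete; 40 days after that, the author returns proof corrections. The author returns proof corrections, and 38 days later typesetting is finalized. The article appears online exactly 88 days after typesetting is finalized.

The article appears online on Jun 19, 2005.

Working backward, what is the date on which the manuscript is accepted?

The article appears online: Jun 19, 2005.
Typesetting is finalized: Jun 19, 2005 − 88 days = Mar 23, 2005.
The author returns proof corrections: Mar 23, 2005 − 38 days = Feb 13, 2005.
Copyediting is complete: Feb 13, 2005 − 40 days = Jan 4, 2005.
The manuscript is accepted: Jan 4, 2005 − 17 days = Dec 18, 2004.

Dec 18, 2004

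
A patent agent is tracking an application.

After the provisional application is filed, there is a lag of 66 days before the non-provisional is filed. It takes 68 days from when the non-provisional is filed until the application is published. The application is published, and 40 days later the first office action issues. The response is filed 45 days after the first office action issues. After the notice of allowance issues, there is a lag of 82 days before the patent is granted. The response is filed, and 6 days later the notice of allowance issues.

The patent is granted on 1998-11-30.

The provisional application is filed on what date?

The patent is granted: Nov 30, 1998.
The notice of allowance issues: Nov 30, 1998 − 82 days = Sep 9, 1998.
The response is filed: Sep 9, 1998 − 6 days = Sep 3, 1998.
The first office action issues: Sep 3, 1998 − 45 days = Jul 20, 1998.
The application is published: Jul 20, 1998 − 40 days = Jun 10, 1998.
The non-provisional is filed: Jun 10, 1998 − 68 days = Apr 3, 1998.
The provisional application is filed: Apr 3, 1998 − 66 days = Jan 27, 1998.

1998-01-27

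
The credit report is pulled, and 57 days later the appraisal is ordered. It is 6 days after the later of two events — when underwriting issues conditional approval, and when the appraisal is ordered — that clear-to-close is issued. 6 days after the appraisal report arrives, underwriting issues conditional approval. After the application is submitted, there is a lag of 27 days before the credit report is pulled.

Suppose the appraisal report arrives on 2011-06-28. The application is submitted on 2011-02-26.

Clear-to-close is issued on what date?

2011-07-10

The appraisal report arrives: Jun 28, 2011.
Underwriting issues conditional approval: Jun 28, 2011 + 6 days = Jul 4, 2011.
The application is submitted: Feb 26, 2011.
The credit report is pulled: Feb 26, 2011 + 27 days = Mar 25, 2011.
The appraisal is ordered: Mar 25, 2011 + 57 days = May 21, 2011.
Both prerequisites met — underwriting issues conditional approval (Jul 4, 2011), the appraisal is ordered (May 21, 2011); the later is Jul 4, 2011.
Clear-to-close is issued: Jul 4, 2011 + 6 days = Jul 10, 2011.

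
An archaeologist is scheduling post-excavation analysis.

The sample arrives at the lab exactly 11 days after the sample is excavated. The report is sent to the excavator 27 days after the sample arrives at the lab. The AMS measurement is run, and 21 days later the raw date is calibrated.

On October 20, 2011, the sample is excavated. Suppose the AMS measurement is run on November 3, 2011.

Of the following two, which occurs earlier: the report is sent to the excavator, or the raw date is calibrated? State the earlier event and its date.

The sample is excavated: Oct 20, 2011.
The sample arrives at the lab: Oct 20, 2011 + 11 days = Oct 31, 2011.
The report is sent to the excavator: Oct 31, 2011 + 27 days = Nov 27, 2011.
The AMS measurement is run: Nov 3, 2011.
The raw date is calibrated: Nov 3, 2011 + 21 days = Nov 24, 2011.
Comparing: the report is sent to the excavator on Nov 27, 2011 vs the raw date is calibrated on Nov 24, 2011. Earlier: the raw date is calibrated.

The raw date is calibrated — November 24, 2011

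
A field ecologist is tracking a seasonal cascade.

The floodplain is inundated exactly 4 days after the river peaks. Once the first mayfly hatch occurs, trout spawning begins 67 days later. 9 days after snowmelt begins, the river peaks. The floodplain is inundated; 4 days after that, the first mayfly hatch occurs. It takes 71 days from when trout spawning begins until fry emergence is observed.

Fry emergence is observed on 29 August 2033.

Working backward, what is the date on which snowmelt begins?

Fry emergence is observed: Aug 29, 2033.
Trout spawning begins: Aug 29, 2033 − 71 days = Jun 19, 2033.
The first mayfly hatch occurs: Jun 19, 2033 − 67 days = Apr 13, 2033.
The floodplain is inundated: Apr 13, 2033 − 4 days = Apr 9, 2033.
The river peaks: Apr 9, 2033 − 4 days = Apr 5, 2033.
Snowmelt begins: Apr 5, 2033 − 9 days = Mar 27, 2033.

27 March 2033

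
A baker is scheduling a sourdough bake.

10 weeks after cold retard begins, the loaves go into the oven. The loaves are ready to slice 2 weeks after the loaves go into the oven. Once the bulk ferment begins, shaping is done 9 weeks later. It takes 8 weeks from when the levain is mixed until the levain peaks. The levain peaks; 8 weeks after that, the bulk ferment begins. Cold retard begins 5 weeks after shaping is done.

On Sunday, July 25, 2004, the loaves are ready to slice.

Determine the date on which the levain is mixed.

Sunday, October 5, 2003

The loaves are ready to slice: Jul 25, 2004.
The loaves go into the oven: Jul 25, 2004 − 2 weeks = Jul 11, 2004.
Cold retard begins: Jul 11, 2004 − 10 weeks = May 2, 2004.
Shaping is done: May 2, 2004 − 5 weeks = Mar 28, 2004.
The bulk ferment begins: Mar 28, 2004 − 9 weeks = Jan 25, 2004.
The levain peaks: Jan 25, 2004 − 8 weeks = Nov 30, 2003.
The levain is mixed: Nov 30, 2003 − 8 weeks = Oct 5, 2003.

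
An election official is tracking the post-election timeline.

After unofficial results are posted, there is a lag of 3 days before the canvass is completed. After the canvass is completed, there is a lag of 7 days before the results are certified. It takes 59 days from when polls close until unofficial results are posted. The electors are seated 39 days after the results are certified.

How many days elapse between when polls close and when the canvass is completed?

Causal path: polls close → unofficial results are posted → the canvass is completed.
Total delay along the path: 59 + 3 = 62 days.

62 days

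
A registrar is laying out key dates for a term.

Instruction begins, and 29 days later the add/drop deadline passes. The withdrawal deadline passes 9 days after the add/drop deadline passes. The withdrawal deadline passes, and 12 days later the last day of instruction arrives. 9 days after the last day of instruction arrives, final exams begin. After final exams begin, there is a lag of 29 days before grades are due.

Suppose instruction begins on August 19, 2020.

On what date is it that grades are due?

Instruction begins: Aug 19, 2020.
The add/drop deadline passes: Aug 19, 2020 + 29 days = Sep 17, 2020.
The withdrawal deadline passes: Sep 17, 2020 + 9 days = Sep 26, 2020.
The last day of instruction arrives: Sep 26, 2020 + 12 days = Oct 8, 2020.
Final exams begin: Oct 8, 2020 + 9 days = Oct 17, 2020.
Grades are due: Oct 17, 2020 + 29 days = Nov 15, 2020.

November 15, 2020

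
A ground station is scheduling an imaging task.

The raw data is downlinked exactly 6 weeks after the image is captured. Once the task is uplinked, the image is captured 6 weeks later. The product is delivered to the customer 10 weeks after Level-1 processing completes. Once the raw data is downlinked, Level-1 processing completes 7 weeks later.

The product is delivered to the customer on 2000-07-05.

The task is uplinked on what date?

The product is delivered to the customer: Jul 5, 2000.
Level-1 processing completes: Jul 5, 2000 − 10 weeks = Apr 26, 2000.
The raw data is downlinked: Apr 26, 2000 − 7 weeks = Mar 8, 2000.
The image is captured: Mar 8, 2000 − 6 weeks = Jan 26, 2000.
The task is uplinked: Jan 26, 2000 − 6 weeks = Dec 15, 1999.

1999-12-15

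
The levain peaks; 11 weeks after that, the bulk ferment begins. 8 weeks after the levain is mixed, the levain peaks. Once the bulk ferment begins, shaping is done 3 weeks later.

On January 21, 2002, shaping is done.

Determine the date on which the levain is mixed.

August 20, 2001

Shaping is done: Jan 21, 2002.
The bulk ferment begins: Jan 21, 2002 − 3 weeks = Dec 31, 2001.
The levain peaks: Dec 31, 2001 − 11 weeks = Oct 15, 2001.
The levain is mixed: Oct 15, 2001 − 8 weeks = Aug 20, 2001.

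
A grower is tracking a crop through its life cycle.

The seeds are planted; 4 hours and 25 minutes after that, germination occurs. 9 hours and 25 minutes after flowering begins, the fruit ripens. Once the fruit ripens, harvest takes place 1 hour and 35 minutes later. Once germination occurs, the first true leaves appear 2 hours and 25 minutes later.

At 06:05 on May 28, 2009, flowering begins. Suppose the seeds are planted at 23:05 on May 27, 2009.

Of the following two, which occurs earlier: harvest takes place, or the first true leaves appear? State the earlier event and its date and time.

Flowering begins: 06:05 May 28, 2009.
The fruit ripens: 06:05 May 28, 2009 + 9h25m = 15:30 May 28, 2009.
Harvest takes place: 15:30 May 28, 2009 + 1h35m = 17:05 May 28, 2009.
The seeds are planted: 23:05 May 27, 2009.
Germination occurs: 23:05 May 27, 2009 + 4h25m = 03:30 May 28, 2009.
The first true leaves appear: 03:30 May 28, 2009 + 2h25m = 05:55 May 28, 2009.
Comparing: harvest takes place at 17:05 May 28, 2009 vs the first true leaves appear at 05:55 May 28, 2009. Earlier: the first true leaves appear.

The first true leaves appear — 05:55 on May 28, 2009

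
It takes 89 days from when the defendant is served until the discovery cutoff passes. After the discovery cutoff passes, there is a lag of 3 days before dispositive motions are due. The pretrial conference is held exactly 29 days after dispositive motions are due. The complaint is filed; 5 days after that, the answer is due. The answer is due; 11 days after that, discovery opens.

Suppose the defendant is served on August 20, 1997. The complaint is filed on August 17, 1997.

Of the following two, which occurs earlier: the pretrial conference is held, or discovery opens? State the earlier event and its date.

The defendant is served: Aug 20, 1997.
The discovery cutoff passes: Aug 20, 1997 + 89 days = Nov 17, 1997.
Dispositive motions are due: Nov 17, 1997 + 3 days = Nov 20, 1997.
The pretrial conference is held: Nov 20, 1997 + 29 days = Dec 19, 1997.
The complaint is filed: Aug 17, 1997.
The answer is due: Aug 17, 1997 + 5 days = Aug 22, 1997.
Discovery opens: Aug 22, 1997 + 11 days = Sep 2, 1997.
Comparing: the pretrial conference is held on Dec 19, 1997 vs discovery opens on Sep 2, 1997. Earlier: discovery opens.

Discovery opens — September 2, 1997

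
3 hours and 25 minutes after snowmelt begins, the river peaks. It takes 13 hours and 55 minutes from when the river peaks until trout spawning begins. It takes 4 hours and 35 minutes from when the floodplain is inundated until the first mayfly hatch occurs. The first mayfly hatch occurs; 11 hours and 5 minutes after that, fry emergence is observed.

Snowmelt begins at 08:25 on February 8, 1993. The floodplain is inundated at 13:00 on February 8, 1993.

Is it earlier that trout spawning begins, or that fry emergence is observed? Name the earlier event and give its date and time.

Snowmelt begins: 08:25 Feb 8, 1993.
The river peaks: 08:25 Feb 8, 1993 + 3h25m = 11:50 Feb 8, 1993.
Trout spawning begins: 11:50 Feb 8, 1993 + 13h55m = 01:45 Feb 9, 1993.
The floodplain is inundated: 13:00 Feb 8, 1993.
The first mayfly hatch occurs: 13:00 Feb 8, 1993 + 4h35m = 17:35 Feb 8, 1993.
Fry emergence is observed: 17:35 Feb 8, 1993 + 11h05m = 04:40 Feb 9, 1993.
Comparing: trout spawning begins at 01:45 Feb 9, 1993 vs fry emergence is observed at 04:40 Feb 9, 1993. Earlier: trout spawning begins.

Trout spawning begins — 01:45 on February 9, 1993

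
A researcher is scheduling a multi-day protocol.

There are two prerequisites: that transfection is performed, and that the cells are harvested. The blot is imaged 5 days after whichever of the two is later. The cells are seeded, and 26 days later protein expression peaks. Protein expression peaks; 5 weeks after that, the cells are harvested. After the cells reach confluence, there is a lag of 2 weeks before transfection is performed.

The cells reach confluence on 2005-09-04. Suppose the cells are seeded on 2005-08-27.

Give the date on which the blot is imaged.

The cells reach confluence: Sep 4, 2005.
Transfection is performed: Sep 4, 2005 + 2 weeks = Sep 18, 2005.
The cells are seeded: Aug 27, 2005.
Protein expression peaks: Aug 27, 2005 + 26 days = Sep 22, 2005.
The cells are harvested: Sep 22, 2005 + 5 weeks = Oct 27, 2005.
Both prerequisites met — transfection is performed (Sep 18, 2005), the cells are harvested (Oct 27, 2005); the later is Oct 27, 2005.
The blot is imaged: Oct 27, 2005 + 5 days = Nov 1, 2005.

2005-11-01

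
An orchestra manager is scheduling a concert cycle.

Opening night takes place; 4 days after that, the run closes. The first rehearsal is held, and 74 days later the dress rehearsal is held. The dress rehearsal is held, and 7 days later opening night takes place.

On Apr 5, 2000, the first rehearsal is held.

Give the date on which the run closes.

The first rehearsal is held: Apr 5, 2000.
The dress rehearsal is held: Apr 5, 2000 + 74 days = Jun 18, 2000.
Opening night takes place: Jun 18, 2000 + 7 days = Jun 25, 2000.
The run closes: Jun 25, 2000 + 4 days = Jun 29, 2000.

Jun 29, 2000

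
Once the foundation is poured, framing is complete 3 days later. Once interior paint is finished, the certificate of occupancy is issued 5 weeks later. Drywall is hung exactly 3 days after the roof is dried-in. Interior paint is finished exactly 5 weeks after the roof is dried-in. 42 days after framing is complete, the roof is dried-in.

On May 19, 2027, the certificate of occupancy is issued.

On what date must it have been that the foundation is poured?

Jan 24, 2027

The certificate of occupancy is issued: May 19, 2027.
Interior paint is finished: May 19, 2027 − 5 weeks = Apr 14, 2027.
The roof is dried-in: Apr 14, 2027 − 5 weeks = Mar 10, 2027.
Framing is complete: Mar 10, 2027 − 42 days = Jan 27, 2027.
The foundation is poured: Jan 27, 2027 − 3 days = Jan 24, 2027.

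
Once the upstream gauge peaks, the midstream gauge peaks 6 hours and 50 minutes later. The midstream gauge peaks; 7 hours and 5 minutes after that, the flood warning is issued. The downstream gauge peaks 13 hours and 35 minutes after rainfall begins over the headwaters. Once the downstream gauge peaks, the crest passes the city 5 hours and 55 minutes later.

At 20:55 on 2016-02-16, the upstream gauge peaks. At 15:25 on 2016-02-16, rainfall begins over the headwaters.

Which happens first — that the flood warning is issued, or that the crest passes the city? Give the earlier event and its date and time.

The upstream gauge peaks: 20:55 Feb 16, 2016.
The midstream gauge peaks: 20:55 Feb 16, 2016 + 6h50m = 03:45 Feb 17, 2016.
The flood warning is issued: 03:45 Feb 17, 2016 + 7h05m = 10:50 Feb 17, 2016.
Rainfall begins over the headwaters: 15:25 Feb 16, 2016.
The downstream gauge peaks: 15:25 Feb 16, 2016 + 13h35m = 05:00 Feb 17, 2016.
The crest passes the city: 05:00 Feb 17, 2016 + 5h55m = 10:55 Feb 17, 2016.
Comparing: the flood warning is issued at 10:50 Feb 17, 2016 vs the crest passes the city at 10:55 Feb 17, 2016. Earlier: the flood warning is issued.

The flood warning is issued — 10:50 on 2016-02-17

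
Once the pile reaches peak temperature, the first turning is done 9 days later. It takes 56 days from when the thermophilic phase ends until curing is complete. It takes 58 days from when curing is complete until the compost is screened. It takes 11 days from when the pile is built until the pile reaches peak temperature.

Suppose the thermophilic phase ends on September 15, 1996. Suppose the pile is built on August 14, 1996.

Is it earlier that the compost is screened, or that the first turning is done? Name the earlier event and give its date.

The first turning is done — September 3, 1996

The thermophilic phase ends: Sep 15, 1996.
Curing is complete: Sep 15, 1996 + 56 days = Nov 10, 1996.
The compost is screened: Nov 10, 1996 + 58 days = Jan 7, 1997.
The pile is built: Aug 14, 1996.
The pile reaches peak temperature: Aug 14, 1996 + 11 days = Aug 25, 1996.
The first turning is done: Aug 25, 1996 + 9 days = Sep 3, 1996.
Comparing: the compost is screened on Jan 7, 1997 vs the first turning is done on Sep 3, 1996. Earlier: the first turning is done.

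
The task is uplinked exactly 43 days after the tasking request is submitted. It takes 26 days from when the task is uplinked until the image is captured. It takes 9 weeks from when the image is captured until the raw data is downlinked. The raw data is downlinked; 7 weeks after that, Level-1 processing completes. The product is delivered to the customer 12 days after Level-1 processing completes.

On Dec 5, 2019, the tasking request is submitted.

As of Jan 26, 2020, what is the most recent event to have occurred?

The tasking request is submitted: Dec 5, 2019.
The task is uplinked: Dec 5, 2019 + 43 days = Jan 17, 2020.
The image is captured: Jan 17, 2020 + 26 days = Feb 12, 2020.
The raw data is downlinked: Feb 12, 2020 + 9 weeks = Apr 15, 2020.
Level-1 processing completes: Apr 15, 2020 + 7 weeks = Jun 3, 2020.
The product is delivered to the customer: Jun 3, 2020 + 12 days = Jun 15, 2020.
Jan 26, 2020 falls between when the task is uplinked (Jan 17, 2020) and when the image is captured (Feb 12, 2020).

The task is uplinked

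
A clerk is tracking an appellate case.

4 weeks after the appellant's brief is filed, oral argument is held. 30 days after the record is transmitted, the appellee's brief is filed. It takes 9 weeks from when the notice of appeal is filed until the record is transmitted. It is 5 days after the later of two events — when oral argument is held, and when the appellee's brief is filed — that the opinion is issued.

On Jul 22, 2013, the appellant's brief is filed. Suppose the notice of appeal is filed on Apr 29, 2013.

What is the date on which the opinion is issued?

Aug 24, 2013

The appellant's brief is filed: Jul 22, 2013.
Oral argument is held: Jul 22, 2013 + 4 weeks = Aug 19, 2013.
The notice of appeal is filed: Apr 29, 2013.
The record is transmitted: Apr 29, 2013 + 9 weeks = Jul 1, 2013.
The appellee's brief is filed: Jul 1, 2013 + 30 days = Jul 31, 2013.
Both prerequisites met — oral argument is held (Aug 19, 2013), the appellee's brief is filed (Jul 31, 2013); the later is Aug 19, 2013.
The opinion is issued: Aug 19, 2013 + 5 days = Aug 24, 2013.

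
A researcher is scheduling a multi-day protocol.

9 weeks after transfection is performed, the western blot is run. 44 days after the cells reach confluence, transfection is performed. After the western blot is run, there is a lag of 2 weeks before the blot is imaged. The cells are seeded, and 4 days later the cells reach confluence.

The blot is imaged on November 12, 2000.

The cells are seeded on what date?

The blot is imaged: Nov 12, 2000.
The western blot is run: Nov 12, 2000 − 2 weeks = Oct 29, 2000.
Transfection is performed: Oct 29, 2000 − 9 weeks = Aug 27, 2000.
The cells reach confluence: Aug 27, 2000 − 44 days = Jul 14, 2000.
The cells are seeded: Jul 14, 2000 − 4 days = Jul 10, 2000.

July 10, 2000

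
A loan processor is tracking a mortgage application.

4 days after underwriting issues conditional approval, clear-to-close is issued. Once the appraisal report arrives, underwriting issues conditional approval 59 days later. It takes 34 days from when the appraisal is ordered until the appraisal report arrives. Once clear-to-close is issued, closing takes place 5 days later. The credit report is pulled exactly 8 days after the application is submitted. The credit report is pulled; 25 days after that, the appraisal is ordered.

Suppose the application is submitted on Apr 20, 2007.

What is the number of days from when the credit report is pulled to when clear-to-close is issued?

122 days

Causal path: the credit report is pulled → the appraisal is ordered → the appraisal report arrives → underwriting issues conditional approval → clear-to-close is issued.
Total delay along the path: 25 + 34 + 59 + 4 = 122 days.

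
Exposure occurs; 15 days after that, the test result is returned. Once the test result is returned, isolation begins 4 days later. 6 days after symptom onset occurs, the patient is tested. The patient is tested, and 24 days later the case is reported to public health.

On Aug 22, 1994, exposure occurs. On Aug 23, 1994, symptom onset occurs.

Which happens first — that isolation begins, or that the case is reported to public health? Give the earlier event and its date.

Exposure occurs: Aug 22, 1994.
The test result is returned: Aug 22, 1994 + 15 days = Sep 6, 1994.
Isolation begins: Sep 6, 1994 + 4 days = Sep 10, 1994.
Symptom onset occurs: Aug 23, 1994.
The patient is tested: Aug 23, 1994 + 6 days = Aug 29, 1994.
The case is reported to public health: Aug 29, 1994 + 24 days = Sep 22, 1994.
Comparing: isolation begins on Sep 10, 1994 vs the case is reported to public health on Sep 22, 1994. Earlier: isolation begins.

Isolation begins — Sep 10, 1994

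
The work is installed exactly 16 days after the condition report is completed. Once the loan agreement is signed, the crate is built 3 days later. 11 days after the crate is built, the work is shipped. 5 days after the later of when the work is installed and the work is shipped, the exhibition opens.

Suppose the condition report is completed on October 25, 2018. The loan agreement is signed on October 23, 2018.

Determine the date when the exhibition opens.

November 15, 2018

The condition report is completed: Oct 25, 2018.
The work is installed: Oct 25, 2018 + 16 days = Nov 10, 2018.
The loan agreement is signed: Oct 23, 2018.
The crate is built: Oct 23, 2018 + 3 days = Oct 26, 2018.
The work is shipped: Oct 26, 2018 + 11 days = Nov 6, 2018.
Both prerequisites met — the work is installed (Nov 10, 2018), the work is shipped (Nov 6, 2018); the later is Nov 10, 2018.
The exhibition opens: Nov 10, 2018 + 5 days = Nov 15, 2018.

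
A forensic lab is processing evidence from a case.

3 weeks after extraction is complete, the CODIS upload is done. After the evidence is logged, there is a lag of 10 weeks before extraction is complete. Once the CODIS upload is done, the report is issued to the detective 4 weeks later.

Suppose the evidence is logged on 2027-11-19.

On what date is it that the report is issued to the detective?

2028-03-17

The evidence is logged: Nov 19, 2027.
Extraction is complete: Nov 19, 2027 + 10 weeks = Jan 28, 2028.
The CODIS upload is done: Jan 28, 2028 + 3 weeks = Feb 18, 2028.
The report is issued to the detective: Feb 18, 2028 + 4 weeks = Mar 17, 2028.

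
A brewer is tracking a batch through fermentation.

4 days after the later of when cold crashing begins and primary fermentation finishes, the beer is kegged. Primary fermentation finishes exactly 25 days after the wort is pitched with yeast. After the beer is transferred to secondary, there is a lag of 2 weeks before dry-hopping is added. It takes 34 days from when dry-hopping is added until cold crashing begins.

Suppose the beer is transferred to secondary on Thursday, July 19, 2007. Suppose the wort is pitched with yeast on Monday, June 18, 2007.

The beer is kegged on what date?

Sunday, September 9, 2007

The beer is transferred to secondary: Jul 19, 2007.
Dry-hopping is added: Jul 19, 2007 + 2 weeks = Aug 2, 2007.
Cold crashing begins: Aug 2, 2007 + 34 days = Sep 5, 2007.
The wort is pitched with yeast: Jun 18, 2007.
Primary fermentation finishes: Jun 18, 2007 + 25 days = Jul 13, 2007.
Both prerequisites met — cold crashing begins (Sep 5, 2007), primary fermentation finishes (Jul 13, 2007); the later is Sep 5, 2007.
The beer is kegged: Sep 5, 2007 + 4 days = Sep 9, 2007.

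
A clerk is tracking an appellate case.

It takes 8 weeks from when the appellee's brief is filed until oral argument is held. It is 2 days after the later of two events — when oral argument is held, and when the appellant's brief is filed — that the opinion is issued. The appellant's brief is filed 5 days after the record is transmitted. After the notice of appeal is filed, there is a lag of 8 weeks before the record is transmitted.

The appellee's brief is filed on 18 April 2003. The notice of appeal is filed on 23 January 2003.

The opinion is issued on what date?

The appellee's brief is filed: Apr 18, 2003.
Oral argument is held: Apr 18, 2003 + 8 weeks = Jun 13, 2003.
The notice of appeal is filed: Jan 23, 2003.
The record is transmitted: Jan 23, 2003 + 8 weeks = Mar 20, 2003.
The appellant's brief is filed: Mar 20, 2003 + 5 days = Mar 25, 2003.
Both prerequisites met — oral argument is held (Jun 13, 2003), the appellant's brief is filed (Mar 25, 2003); the later is Jun 13, 2003.
The opinion is issued: Jun 13, 2003 + 2 days = Jun 15, 2003.

15 June 2003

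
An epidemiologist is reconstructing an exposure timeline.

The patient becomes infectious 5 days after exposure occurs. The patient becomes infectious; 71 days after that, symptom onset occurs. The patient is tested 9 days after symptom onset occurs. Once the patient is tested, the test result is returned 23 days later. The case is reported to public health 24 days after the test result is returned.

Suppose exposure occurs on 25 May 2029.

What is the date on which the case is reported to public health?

4 October 2029

Exposure occurs: May 25, 2029.
The patient becomes infectious: May 25, 2029 + 5 days = May 30, 2029.
Symptom onset occurs: May 30, 2029 + 71 days = Aug 9, 2029.
The patient is tested: Aug 9, 2029 + 9 days = Aug 18, 2029.
The test result is returned: Aug 18, 2029 + 23 days = Sep 10, 2029.
The case is reported to public health: Sep 10, 2029 + 24 days = Oct 4, 2029.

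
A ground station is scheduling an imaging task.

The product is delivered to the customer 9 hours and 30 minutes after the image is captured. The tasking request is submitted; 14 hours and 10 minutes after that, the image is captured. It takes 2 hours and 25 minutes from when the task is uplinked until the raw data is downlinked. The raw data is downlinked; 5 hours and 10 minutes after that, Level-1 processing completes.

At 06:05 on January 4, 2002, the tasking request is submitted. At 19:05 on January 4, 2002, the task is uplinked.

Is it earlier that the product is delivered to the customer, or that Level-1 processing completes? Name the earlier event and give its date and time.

The tasking request is submitted: 06:05 Jan 4, 2002.
The image is captured: 06:05 Jan 4, 2002 + 14h10m = 20:15 Jan 4, 2002.
The product is delivered to the customer: 20:15 Jan 4, 2002 + 9h30m = 05:45 Jan 5, 2002.
The task is uplinked: 19:05 Jan 4, 2002.
The raw data is downlinked: 19:05 Jan 4, 2002 + 2h25m = 21:30 Jan 4, 2002.
Level-1 processing completes: 21:30 Jan 4, 2002 + 5h10m = 02:40 Jan 5, 2002.
Comparing: the product is delivered to the customer at 05:45 Jan 5, 2002 vs Level-1 processing completes at 02:40 Jan 5, 2002. Earlier: Level-1 processing completes.

Level-1 processing completes — 02:40 on January 5, 2002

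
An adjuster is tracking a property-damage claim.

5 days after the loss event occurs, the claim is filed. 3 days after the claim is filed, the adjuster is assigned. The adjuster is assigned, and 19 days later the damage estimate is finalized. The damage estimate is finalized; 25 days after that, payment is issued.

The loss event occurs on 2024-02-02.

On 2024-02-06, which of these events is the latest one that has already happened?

The loss event occurs

The loss event occurs: Feb 2, 2024.
The claim is filed: Feb 2, 2024 + 5 days = Feb 7, 2024.
The adjuster is assigned: Feb 7, 2024 + 3 days = Feb 10, 2024.
The damage estimate is finalized: Feb 10, 2024 + 19 days = Feb 29, 2024.
Payment is issued: Feb 29, 2024 + 25 days = Mar 25, 2024.
Feb 6, 2024 falls between when the loss event occurs (Feb 2, 2024) and when the claim is filed (Feb 7, 2024).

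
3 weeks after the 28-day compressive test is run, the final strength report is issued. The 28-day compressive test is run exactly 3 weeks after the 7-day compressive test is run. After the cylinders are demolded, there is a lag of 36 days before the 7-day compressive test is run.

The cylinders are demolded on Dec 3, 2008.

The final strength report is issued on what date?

Feb 19, 2009

The cylinders are demolded: Dec 3, 2008.
The 7-day compressive test is run: Dec 3, 2008 + 36 days = Jan 8, 2009.
The 28-day compressive test is run: Jan 8, 2009 + 3 weeks = Jan 29, 2009.
The final strength report is issued: Jan 29, 2009 + 3 weeks = Feb 19, 2009.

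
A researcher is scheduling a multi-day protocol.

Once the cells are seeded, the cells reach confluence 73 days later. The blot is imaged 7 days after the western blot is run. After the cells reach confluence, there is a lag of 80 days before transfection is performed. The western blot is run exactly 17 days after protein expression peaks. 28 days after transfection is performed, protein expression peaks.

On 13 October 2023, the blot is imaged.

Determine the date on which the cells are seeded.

22 March 2023

The blot is imaged: Oct 13, 2023.
The western blot is run: Oct 13, 2023 − 7 days = Oct 6, 2023.
Protein expression peaks: Oct 6, 2023 − 17 days = Sep 19, 2023.
Transfection is performed: Sep 19, 2023 − 28 days = Aug 22, 2023.
The cells reach confluence: Aug 22, 2023 − 80 days = Jun 3, 2023.
The cells are seeded: Jun 3, 2023 − 73 days = Mar 22, 2023.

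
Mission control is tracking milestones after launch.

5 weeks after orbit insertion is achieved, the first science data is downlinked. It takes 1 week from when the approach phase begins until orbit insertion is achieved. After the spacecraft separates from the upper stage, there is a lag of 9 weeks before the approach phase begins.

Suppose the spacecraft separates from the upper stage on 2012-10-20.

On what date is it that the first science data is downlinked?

The spacecraft separates from the upper stage: Oct 20, 2012.
The approach phase begins: Oct 20, 2012 + 9 weeks = Dec 22, 2012.
Orbit insertion is achieved: Dec 22, 2012 + 1 week = Dec 29, 2012.
The first science data is downlinked: Dec 29, 2012 + 5 weeks = Feb 2, 2013.

2013-02-02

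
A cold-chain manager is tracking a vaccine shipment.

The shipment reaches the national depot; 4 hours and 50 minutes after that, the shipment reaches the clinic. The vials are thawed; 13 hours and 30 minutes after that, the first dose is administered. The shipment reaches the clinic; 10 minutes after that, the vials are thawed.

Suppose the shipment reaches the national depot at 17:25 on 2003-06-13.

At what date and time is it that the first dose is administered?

11:55 on 2003-06-14

The shipment reaches the national depot: 17:25 Jun 13, 2003.
The shipment reaches the clinic: 17:25 Jun 13, 2003 + 4h50m = 22:15 Jun 13, 2003.
The vials are thawed: 22:15 Jun 13, 2003 + 10m = 22:25 Jun 13, 2003.
The first dose is administered: 22:25 Jun 13, 2003 + 13h30m = 11:55 Jun 14, 2003.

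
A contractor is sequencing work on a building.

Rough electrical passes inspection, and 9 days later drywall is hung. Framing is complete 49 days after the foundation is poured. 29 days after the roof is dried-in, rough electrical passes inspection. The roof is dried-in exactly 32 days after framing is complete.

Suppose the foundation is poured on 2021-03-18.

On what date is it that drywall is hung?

The foundation is poured: Mar 18, 2021.
Framing is complete: Mar 18, 2021 + 49 days = May 6, 2021.
The roof is dried-in: May 6, 2021 + 32 days = Jun 7, 2021.
Rough electrical passes inspection: Jun 7, 2021 + 29 days = Jul 6, 2021.
Drywall is hung: Jul 6, 2021 + 9 days = Jul 15, 2021.

2021-07-15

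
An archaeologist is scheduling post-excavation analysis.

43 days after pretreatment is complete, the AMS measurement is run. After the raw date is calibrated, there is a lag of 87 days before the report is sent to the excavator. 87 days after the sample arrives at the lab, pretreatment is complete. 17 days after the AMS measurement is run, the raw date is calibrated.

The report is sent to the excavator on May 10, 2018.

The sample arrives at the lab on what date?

The report is sent to the excavator: May 10, 2018.
The raw date is calibrated: May 10, 2018 − 87 days = Feb 12, 2018.
The AMS measurement is run: Feb 12, 2018 − 17 days = Jan 26, 2018.
Pretreatment is complete: Jan 26, 2018 − 43 days = Dec 14, 2017.
The sample arrives at the lab: Dec 14, 2017 − 87 days = Sep 18, 2017.

Sep 18, 2017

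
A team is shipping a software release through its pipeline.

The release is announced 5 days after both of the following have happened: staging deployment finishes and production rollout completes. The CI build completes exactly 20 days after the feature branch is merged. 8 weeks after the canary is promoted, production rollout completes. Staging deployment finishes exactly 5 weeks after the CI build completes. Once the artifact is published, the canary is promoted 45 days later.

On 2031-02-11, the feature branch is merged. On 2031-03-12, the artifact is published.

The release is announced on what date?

The feature branch is merged: Feb 11, 2031.
The CI build completes: Feb 11, 2031 + 20 days = Mar 3, 2031.
Staging deployment finishes: Mar 3, 2031 + 5 weeks = Apr 7, 2031.
The artifact is published: Mar 12, 2031.
The canary is promoted: Mar 12, 2031 + 45 days = Apr 26, 2031.
Production rollout completes: Apr 26, 2031 + 8 weeks = Jun 21, 2031.
Both prerequisites met — staging deployment finishes (Apr 7, 2031), production rollout completes (Jun 21, 2031); the later is Jun 21, 2031.
The release is announced: Jun 21, 2031 + 5 days = Jun 26, 2031.

2031-06-26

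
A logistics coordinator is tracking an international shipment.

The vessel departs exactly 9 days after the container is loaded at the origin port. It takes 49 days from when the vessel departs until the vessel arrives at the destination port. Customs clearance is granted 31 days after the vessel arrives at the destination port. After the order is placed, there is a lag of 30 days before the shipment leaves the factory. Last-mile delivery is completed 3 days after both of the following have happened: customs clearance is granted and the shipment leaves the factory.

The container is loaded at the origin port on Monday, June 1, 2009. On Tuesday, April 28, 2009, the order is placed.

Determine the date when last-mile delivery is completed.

Tuesday, September 1, 2009

The container is loaded at the origin port: Jun 1, 2009.
The vessel departs: Jun 1, 2009 + 9 days = Jun 10, 2009.
The vessel arrives at the destination port: Jun 10, 2009 + 49 days = Jul 29, 2009.
Customs clearance is granted: Jul 29, 2009 + 31 days = Aug 29, 2009.
The order is placed: Apr 28, 2009.
The shipment leaves the factory: Apr 28, 2009 + 30 days = May 28, 2009.
Both prerequisites met — customs clearance is granted (Aug 29, 2009), the shipment leaves the factory (May 28, 2009); the later is Aug 29, 2009.
Last-mile delivery is completed: Aug 29, 2009 + 3 days = Sep 1, 2009.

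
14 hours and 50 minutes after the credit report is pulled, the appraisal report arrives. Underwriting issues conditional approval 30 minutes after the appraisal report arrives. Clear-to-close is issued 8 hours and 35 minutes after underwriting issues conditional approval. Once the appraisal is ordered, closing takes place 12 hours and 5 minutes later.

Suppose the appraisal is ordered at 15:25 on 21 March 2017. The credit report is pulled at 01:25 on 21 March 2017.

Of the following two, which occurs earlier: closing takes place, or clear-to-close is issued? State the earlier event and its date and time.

The appraisal is ordered: 15:25 Mar 21, 2017.
Closing takes place: 15:25 Mar 21, 2017 + 12h05m = 03:30 Mar 22, 2017.
The credit report is pulled: 01:25 Mar 21, 2017.
The appraisal report arrives: 01:25 Mar 21, 2017 + 14h50m = 16:15 Mar 21, 2017.
Underwriting issues conditional approval: 16:15 Mar 21, 2017 + 30m = 16:45 Mar 21, 2017.
Clear-to-close is issued: 16:45 Mar 21, 2017 + 8h35m = 01:20 Mar 22, 2017.
Comparing: closing takes place at 03:30 Mar 22, 2017 vs clear-to-close is issued at 01:20 Mar 22, 2017. Earlier: clear-to-close is issued.

Clear-to-close is issued — 01:20 on 22 March 2017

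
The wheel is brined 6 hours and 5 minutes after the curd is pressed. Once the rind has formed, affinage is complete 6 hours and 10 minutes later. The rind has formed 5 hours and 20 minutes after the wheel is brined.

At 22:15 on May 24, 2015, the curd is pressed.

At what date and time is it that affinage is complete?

15:50 on May 25, 2015

The curd is pressed: 22:15 May 24, 2015.
The wheel is brined: 22:15 May 24, 2015 + 6h05m = 04:20 May 25, 2015.
The rind has formed: 04:20 May 25, 2015 + 5h20m = 09:40 May 25, 2015.
Affinage is complete: 09:40 May 25, 2015 + 6h10m = 15:50 May 25, 2015.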